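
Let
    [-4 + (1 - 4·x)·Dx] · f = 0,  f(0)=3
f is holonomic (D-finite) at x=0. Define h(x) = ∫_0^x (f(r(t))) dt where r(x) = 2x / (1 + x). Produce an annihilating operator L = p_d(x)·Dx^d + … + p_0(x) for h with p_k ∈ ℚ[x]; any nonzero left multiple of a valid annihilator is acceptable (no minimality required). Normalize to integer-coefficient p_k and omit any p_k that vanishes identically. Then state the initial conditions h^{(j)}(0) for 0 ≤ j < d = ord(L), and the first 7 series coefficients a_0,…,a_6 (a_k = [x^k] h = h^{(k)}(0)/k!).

L = 8·Dx + (-1 + 6·x + 7·x^2)·Dx^2  (order 2).
h: a_k = 0, 3, 12, 56, 294, 8232/5, 9604, …
ICs: h(0) = 0, h′(0) = 3.

f: a_k = 3, 12, 48, 192, 768, 3072, 12288, …
Change of var in L_f (x↦r) gives L₀.
Integrate: L := L₀·Dx.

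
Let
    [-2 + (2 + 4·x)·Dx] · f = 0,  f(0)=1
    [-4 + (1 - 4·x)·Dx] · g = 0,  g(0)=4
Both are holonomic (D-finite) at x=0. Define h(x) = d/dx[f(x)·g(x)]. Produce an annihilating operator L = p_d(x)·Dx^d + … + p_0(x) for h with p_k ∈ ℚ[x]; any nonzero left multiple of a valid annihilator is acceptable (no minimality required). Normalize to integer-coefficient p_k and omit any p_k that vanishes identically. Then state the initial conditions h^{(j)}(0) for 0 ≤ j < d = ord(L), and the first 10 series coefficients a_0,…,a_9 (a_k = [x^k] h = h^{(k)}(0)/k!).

L = (39 + 120·x + 48·x^2) + (-5 + 6·x + 48·x^2 + 32·x^3)·Dx  (order 1).
h: a_k = 20, 156, 942, 5014, 50175/2, 240777/2, 2247483/4, 10273779/4, 369862479/32, 1643821085/32, …
ICs: h(0) = 20.

f: a_k = 1, 1, -1/2, 1/2, -5/8, 7/8, -21/16, 33/16, -429/128, 715/128, …
g: a_k = 4, 16, 64, 256, 1024, 4096, 16384, 65536, 262144, 1048576, …
f·g: L₀ = L_f ⊗_s L_g, ord ≤ 1·1.
h₀' ⇒ L via d/dx closure of L₀.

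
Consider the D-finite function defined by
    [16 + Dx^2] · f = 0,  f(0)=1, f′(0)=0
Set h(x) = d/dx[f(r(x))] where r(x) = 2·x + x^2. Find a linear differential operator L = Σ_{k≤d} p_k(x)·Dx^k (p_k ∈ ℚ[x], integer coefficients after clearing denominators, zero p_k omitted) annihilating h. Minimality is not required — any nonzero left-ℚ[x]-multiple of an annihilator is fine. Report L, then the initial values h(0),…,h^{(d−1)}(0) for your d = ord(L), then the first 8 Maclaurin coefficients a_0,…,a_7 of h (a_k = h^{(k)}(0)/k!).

L = (67 + 256·x + 384·x^2 + 256·x^3 + 64·x^4) + (-3 - 3·x)·Dx + (1 + 2·x + x^2)·Dx^2  (order 2).
h: a_k = 0, -64, -96, 1952/3, 5120/3, -9728/15, -105728/15, -2365184/315, …
ICs: h(0) = 0, h′(0) = -64.

f: a_k = 1, 0, -8, 0, 32/3, 0, -256/45, 0, …
Change of var in L_f (x↦r) gives L₀.
Derive L from L₀ (diff closure).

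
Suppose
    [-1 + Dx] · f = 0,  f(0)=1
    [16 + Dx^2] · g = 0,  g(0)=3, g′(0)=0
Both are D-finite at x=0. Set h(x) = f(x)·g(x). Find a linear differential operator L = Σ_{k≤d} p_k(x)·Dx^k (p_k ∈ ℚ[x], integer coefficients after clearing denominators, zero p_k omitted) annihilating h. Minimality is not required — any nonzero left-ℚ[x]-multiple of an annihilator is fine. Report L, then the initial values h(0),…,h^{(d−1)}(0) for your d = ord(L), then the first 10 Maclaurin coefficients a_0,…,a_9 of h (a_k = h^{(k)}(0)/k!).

f: a_k = 1, 1, 1/2, 1/6, 1/24, 1/120, 1/720, 1/5040, 1/40320, 1/362880, …
g: a_k = 3, 0, -24, 0, 32, 0, -256/15, 0, 512/105, 0, …
h₀=f·g: eliminate ⇒ L₀, order ≤ 1·2.
L = 17 - 2·Dx + Dx^2  (order 2).
h: a_k = 3, 3, -45/2, -47/2, 161/8, 1121/40, -33/16, -20047/1680, -31679/13440, 277441/120960, …
ICs: h(0) = 3, h′(0) = 3.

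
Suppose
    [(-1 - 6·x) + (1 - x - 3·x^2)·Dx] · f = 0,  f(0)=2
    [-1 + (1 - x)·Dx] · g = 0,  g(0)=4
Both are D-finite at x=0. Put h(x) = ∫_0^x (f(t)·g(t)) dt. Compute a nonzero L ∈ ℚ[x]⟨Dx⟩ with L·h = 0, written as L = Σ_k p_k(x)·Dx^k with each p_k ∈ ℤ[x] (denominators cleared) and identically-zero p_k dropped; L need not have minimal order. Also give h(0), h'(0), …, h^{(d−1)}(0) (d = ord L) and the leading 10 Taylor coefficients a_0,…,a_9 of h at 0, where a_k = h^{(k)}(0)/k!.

f: a_k = 2, 2, 8, 14, 38, 80, 194, 434, 1016, 2318, …
g: a_k = 4, 4, 4, 4, 4, 4, 4, 4, 4, 4, …
f·g: L₀ = L_f ⊗_s L_g, ord ≤ 1·1.
h=∫₀ˣh₀: take L = L₀·Dx.
L = (-2 - 4·x + 9·x^2)·Dx + (1 - 2·x - 2·x^2 + 3·x^3)·Dx^2  (order 2).
h: a_k = 0, 8, 8, 16, 26, 256/5, 96, 1352/7, 386, 2384/3, …
ICs: h(0) = 0, h′(0) = 8.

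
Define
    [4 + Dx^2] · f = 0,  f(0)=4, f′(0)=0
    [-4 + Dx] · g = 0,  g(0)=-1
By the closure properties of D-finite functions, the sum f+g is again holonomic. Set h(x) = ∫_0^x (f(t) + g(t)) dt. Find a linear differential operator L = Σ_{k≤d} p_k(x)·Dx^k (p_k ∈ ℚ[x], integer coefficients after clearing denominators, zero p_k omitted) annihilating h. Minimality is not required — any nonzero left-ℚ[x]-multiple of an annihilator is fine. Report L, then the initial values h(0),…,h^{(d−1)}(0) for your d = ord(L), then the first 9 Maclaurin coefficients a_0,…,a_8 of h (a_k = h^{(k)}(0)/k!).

L = -16·Dx + 4·Dx^2 - 4·Dx^3 + Dx^4  (order 4).
h: a_k = 0, 3, -2, -16/3, -8/3, -8/5, -64/45, -272/315, -128/315, …
ICs: h(0) = 0, h′(0) = 3, h′′(0) = -4, h′′′(0) = -32.

f: a_k = 4, 0, -8, 0, 8/3, 0, -16/45, 0, 8/315, …
g: a_k = -1, -4, -8, -32/3, -32/3, -128/15, -256/45, -1024/315, -512/315, …
f+g: L₀ = lclm(L_f,L_g), ord ≤ 2+1.
h=∫h₀ ⇒ L = L₀·Dx.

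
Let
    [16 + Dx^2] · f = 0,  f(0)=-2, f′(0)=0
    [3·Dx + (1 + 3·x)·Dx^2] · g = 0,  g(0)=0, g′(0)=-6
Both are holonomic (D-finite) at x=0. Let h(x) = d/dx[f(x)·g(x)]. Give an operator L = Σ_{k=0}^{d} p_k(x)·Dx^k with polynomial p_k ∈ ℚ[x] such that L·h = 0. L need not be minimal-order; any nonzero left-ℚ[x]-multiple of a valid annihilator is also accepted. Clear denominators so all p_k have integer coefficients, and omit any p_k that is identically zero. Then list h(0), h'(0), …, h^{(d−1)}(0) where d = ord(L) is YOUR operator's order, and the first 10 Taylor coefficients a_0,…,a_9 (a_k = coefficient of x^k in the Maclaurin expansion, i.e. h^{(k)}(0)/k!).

L = (-252256 - 1400832·x + 774144·x^2 + 36937728·x^3 + 133871616·x^4 + 191102976·x^5 + 95551488·x^6) + (-43296 + 45216·x + 2557440·x^2 + 11404800·x^3 + 19906560·x^4 + 11943936·x^5)·Dx + (-14630 - 16992·x + 831600·x^2 + 6110208·x^3 + 17853696·x^4 + 23887872·x^5 + 11943936·x^6)·Dx^2 + (-2706 + 2826·x + 159840·x^2 + 712800·x^3 + 1244160·x^4 + 746496·x^5)·Dx^3 + (71 + 4410·x + 48951·x^2 + 237600·x^3 + 592920·x^4 + 746496·x^5 + 373248·x^6)·Dx^4  (order 4).
h: a_k = 12, -36, -180, 252, 172, -180, 1076/15, -6164/5, 201156/35, -148964/7, …
ICs: h(0) = 12, h′(0) = -36, h′′(0) = -360, h′′′(0) = 1512.

f: a_k = -2, 0, 16, 0, -64/3, 0, 512/45, 0, -1024/315, 0, …
g: a_k = 0, -6, 9, -18, 81/2, -486/5, 243, -4374/7, 6561/4, -4374, …
L₀ := L_f ⊗_s L_g (sym. prod.), ord ≤ 4.
h=h₀': d/dx-closure on L₀ ⇒ L.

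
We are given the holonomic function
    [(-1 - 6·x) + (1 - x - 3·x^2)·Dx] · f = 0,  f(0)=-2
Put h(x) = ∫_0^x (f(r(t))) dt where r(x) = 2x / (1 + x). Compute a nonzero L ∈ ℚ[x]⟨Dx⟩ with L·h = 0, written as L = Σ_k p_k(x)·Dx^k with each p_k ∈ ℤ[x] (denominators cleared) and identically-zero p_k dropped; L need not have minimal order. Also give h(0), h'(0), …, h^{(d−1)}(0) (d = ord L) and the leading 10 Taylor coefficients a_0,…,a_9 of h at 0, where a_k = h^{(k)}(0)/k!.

f: a_k = -2, -2, -8, -14, -38, -80, -194, -434, -1016, -2318, …
L₀ from L_f via x↦r, Dx↦r'^{-1}Dx.
Integrate: L := L₀·Dx.
L = (2 + 26·x)·Dx + (-1 - x + 13·x^2 + 13·x^3)·Dx^2  (order 2).
h: a_k = 0, -2, -2, -28/3, -13, -364/5, -338/3, -676, -2197/2, -61516/9, …
ICs: h(0) = 0, h′(0) = -2.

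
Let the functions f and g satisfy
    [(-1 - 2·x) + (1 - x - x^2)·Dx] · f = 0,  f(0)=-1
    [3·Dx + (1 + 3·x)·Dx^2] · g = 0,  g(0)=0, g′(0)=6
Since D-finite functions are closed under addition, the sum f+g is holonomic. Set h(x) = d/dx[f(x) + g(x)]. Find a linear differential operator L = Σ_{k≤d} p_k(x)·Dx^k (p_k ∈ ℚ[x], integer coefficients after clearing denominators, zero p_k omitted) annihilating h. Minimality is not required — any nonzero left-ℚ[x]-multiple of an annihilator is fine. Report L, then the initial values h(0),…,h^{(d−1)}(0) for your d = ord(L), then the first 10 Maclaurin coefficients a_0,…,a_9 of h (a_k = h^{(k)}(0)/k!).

f: a_k = -1, -1, -2, -3, -5, -8, -13, -21, -34, -55, …
g: a_k = 0, 6, -9, 18, -81/2, 486/5, -243, 4374/7, -6561/4, 4374, …
Sum ⇒ L₀ = lclm(L_f,L_g) in ℚ(x)⟨Dx⟩.
Derive L from L₀ (diff closure).
L = (126 + 342·x + 468·x^2 + 180·x^3 + 108·x^4) + (156·x + 576·x^2 + 672·x^3 + 378·x^4 + 180·x^5)·Dx + (-7 - 35·x - 29·x^2 + 63·x^3 + 99·x^4 + 93·x^5 + 36·x^6)·Dx^2  (order 2).
h: a_k = 5, -22, 45, -182, 446, -1536, 4227, -13394, 38871, -118988, …
ICs: h(0) = 5, h′(0) = -22.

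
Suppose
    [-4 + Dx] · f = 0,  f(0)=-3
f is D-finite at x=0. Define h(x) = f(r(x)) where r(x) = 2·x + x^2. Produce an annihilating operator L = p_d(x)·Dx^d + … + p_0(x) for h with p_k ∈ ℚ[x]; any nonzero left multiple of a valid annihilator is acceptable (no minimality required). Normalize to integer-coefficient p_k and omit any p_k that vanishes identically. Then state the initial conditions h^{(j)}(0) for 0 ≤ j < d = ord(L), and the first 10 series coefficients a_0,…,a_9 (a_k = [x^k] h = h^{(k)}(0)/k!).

L = (-8 - 8·x) + Dx  (order 1).
h: a_k = -3, -24, -108, -352, -920, -10176/5, -59104/15, -717056/105, -376928/35, -2956544/189, …
ICs: h(0) = -3.

f: a_k = -3, -12, -24, -32, -32, -128/5, -256/15, -1024/105, -512/105, -2048/945, …
f∘r: x↦r, Dx↦Dx/r' in L_f ⇒ L₀.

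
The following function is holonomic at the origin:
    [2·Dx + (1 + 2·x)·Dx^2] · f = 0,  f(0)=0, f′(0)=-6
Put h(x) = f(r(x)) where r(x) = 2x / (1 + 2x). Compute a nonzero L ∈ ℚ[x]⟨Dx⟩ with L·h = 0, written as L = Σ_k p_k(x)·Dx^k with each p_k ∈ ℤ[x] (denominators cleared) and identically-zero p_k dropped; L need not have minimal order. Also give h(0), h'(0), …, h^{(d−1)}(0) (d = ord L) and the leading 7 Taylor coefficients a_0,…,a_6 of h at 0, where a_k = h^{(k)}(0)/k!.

L = (8 + 24·x)·Dx + (1 + 8·x + 12·x^2)·Dx^2  (order 2).
h: a_k = 0, -12, 48, -208, 960, -23232/5, 23296, …
ICs: h(0) = 0, h′(0) = -12.

f: a_k = 0, -6, 6, -8, 12, -96/5, 32, …
f∘r: x↦r, Dx↦Dx/r' in L_f ⇒ L₀.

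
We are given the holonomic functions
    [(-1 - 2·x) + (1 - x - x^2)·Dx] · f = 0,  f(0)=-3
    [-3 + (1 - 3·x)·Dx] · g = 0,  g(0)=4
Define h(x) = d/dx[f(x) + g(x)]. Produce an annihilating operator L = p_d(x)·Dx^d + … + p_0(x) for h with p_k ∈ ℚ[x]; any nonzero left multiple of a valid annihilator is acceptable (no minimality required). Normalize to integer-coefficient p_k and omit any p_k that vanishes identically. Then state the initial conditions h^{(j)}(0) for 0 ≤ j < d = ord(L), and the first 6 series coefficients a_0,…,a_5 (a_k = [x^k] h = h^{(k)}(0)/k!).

f: a_k = -3, -3, -6, -9, -15, -24, …
g: a_k = 4, 12, 36, 108, 324, 972, …
Weyl lclm of L_f,L_g ⇒ L₀ (ord ≤ 2).
h₀' ⇒ L via d/dx closure of L₀.
L = (54 + 72·x + 216·x^2 - 72·x^3 + 54·x^4) + (-18 - 30·x + 90·x^2 + 120·x^3 - 45·x^4 + 54·x^5)·Dx + (1 + 2·x - 25·x^2 + 30·x^3 - 3·x^5 + 9·x^6)·Dx^2  (order 2).
h: a_k = 9, 60, 297, 1236, 4740, 17262, …
ICs: h(0) = 9, h′(0) = 60.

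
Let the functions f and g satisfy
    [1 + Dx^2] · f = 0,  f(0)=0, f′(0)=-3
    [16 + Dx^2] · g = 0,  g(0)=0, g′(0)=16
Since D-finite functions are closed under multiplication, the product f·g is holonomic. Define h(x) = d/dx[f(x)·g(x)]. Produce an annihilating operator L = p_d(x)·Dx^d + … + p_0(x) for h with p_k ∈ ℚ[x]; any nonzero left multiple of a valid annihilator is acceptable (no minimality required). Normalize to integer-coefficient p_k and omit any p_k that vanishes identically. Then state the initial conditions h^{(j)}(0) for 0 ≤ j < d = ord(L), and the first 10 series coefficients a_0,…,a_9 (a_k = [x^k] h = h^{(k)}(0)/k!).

f: a_k = 0, -3, 0, 1/2, 0, -1/40, 0, 1/1680, 0, -1/120960, …
g: a_k = 0, 16, 0, -128/3, 0, 512/15, 0, -4096/315, 0, 8192/2835, …
L₀ := L_f ⊗_s L_g (sym. prod.), ord ≤ 4.
h=h₀': d/dx-closure on L₀ ⇒ L.
L = 225 + 34·Dx^2 + Dx^4  (order 4).
h: a_k = 0, -96, 0, 544, 0, -3724/5, 0, 48008/105, 0, -606661/3780, …
ICs: h(0) = 0, h′(0) = -96, h′′(0) = 0, h′′′(0) = 3264.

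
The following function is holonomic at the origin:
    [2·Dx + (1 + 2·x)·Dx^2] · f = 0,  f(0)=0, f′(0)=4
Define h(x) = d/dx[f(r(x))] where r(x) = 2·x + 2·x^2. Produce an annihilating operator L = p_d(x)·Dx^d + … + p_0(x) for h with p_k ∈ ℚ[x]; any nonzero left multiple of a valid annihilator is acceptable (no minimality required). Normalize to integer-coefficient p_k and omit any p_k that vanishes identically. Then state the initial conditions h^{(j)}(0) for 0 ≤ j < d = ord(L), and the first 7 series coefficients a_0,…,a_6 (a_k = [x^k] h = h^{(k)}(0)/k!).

L = 2 + (1 + 2·x)·Dx  (order 1).
h: a_k = 8, -16, 32, -64, 128, -256, 512, …
ICs: h(0) = 8.

f: a_k = 0, 4, -4, 16/3, -8, 64/5, -64/3, …
Substitute x→r, Dx→(1/r')Dx; clear ⇒ L₀.
h=h₀': d/dx-closure on L₀ ⇒ L.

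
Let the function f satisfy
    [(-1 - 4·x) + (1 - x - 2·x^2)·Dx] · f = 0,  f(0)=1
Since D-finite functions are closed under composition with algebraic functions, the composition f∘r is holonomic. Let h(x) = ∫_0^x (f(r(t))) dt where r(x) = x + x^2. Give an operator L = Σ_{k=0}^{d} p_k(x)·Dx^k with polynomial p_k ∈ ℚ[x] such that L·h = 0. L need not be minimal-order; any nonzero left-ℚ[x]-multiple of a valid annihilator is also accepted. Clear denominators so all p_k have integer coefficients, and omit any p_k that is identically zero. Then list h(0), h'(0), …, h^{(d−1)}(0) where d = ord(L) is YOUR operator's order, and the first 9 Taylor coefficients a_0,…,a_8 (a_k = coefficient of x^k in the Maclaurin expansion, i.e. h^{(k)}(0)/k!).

L = (1 + 6·x + 12·x^2 + 8·x^3)·Dx + (-1 + x + 3·x^2 + 4·x^3 + 2·x^4)·Dx^2  (order 2).
h: a_k = 0, 1, 1/2, 4/3, 11/4, 29/5, 40/3, 219/7, 597/8, …
ICs: h(0) = 0, h′(0) = 1.

f: a_k = 1, 1, 3, 5, 11, 21, 43, 85, 171, …
f∘r: x↦r, Dx↦Dx/r' in L_f ⇒ L₀.
h=∫h₀ ⇒ L = L₀·Dx.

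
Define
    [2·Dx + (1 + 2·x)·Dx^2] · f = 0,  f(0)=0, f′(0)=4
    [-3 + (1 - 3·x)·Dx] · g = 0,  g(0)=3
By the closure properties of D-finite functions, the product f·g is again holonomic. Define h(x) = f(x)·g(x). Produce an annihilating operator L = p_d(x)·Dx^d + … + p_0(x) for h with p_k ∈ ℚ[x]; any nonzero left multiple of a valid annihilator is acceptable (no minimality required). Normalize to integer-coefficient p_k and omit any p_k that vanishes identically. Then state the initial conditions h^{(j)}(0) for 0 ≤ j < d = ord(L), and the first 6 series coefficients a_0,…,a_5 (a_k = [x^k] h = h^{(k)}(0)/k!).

f: a_k = 0, 4, -4, 16/3, -8, 64/5, …
g: a_k = 3, 9, 27, 81, 243, 729, …
f·g: L₀ = L_f ⊗_s L_g, ord ≤ 2·1.
L = 6 + (4 + 18·x)·Dx + (-1 + x + 6·x^2)·Dx^2  (order 2).
h: a_k = 0, 12, 24, 88, 240, 3792/5, …
ICs: h(0) = 0, h′(0) = 12.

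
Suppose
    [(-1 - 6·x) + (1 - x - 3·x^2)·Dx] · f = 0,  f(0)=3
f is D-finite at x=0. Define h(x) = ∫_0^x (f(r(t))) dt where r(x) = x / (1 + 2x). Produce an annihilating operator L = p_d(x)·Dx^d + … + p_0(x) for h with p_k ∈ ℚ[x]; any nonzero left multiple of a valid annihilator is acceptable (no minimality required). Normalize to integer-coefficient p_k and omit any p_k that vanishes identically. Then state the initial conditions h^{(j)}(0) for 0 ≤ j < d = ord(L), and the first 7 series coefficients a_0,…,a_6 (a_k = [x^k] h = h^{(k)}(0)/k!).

L = (1 + 8·x)·Dx + (-1 - 5·x - 5·x^2 + 2·x^3)·Dx^2  (order 2).
h: a_k = 0, 3, 3/2, 2, -15/4, 51/5, -28, …
ICs: h(0) = 0, h′(0) = 3.

f: a_k = 3, 3, 12, 21, 57, 120, 291, …
Change of var in L_f (x↦r) gives L₀.
h=∫h₀ ⇒ L = L₀·Dx.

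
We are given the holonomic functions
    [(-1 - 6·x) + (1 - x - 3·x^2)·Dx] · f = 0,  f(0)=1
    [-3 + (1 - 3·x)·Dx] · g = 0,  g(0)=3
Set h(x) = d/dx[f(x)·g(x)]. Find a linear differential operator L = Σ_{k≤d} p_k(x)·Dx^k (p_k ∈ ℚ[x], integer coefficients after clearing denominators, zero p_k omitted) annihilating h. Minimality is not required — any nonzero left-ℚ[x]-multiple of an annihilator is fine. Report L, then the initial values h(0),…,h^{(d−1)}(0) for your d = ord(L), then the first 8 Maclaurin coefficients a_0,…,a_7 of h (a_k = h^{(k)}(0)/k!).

L = (32 - 54·x - 216·x^2 + 972·x^4) + (-4 + 16·x + 27·x^2 - 144·x^3 + 243·x^5)·Dx  (order 1).
h: a_k = 12, 96, 495, 2208, 8880, 33714, 122556, 432384, …
ICs: h(0) = 12.

f: a_k = 1, 1, 4, 7, 19, 40, 97, 217, …
g: a_k = 3, 9, 27, 81, 243, 729, 2187, 6561, …
h₀=f·g: eliminate ⇒ L₀, order ≤ 1·1.
Differentiate: ansatz ord ≤ ord L₀ ⇒ L.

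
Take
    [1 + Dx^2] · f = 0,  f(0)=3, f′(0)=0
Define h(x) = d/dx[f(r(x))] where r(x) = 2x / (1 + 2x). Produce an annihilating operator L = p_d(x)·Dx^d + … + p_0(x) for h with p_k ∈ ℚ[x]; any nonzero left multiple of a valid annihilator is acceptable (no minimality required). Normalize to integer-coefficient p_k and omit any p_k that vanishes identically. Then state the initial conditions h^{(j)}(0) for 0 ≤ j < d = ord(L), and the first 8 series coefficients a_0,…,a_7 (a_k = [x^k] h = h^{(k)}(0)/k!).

f: a_k = 3, 0, -3/2, 0, 1/8, 0, -1/240, 0, …
f∘r: x↦r, Dx↦Dx/r' in L_f ⇒ L₀.
Differentiate: ansatz ord ≤ ord L₀ ⇒ L.
L = (28 + 96·x + 96·x^2) + (12 + 72·x + 144·x^2 + 96·x^3)·Dx + (1 + 8·x + 24·x^2 + 32·x^3 + 16·x^4)·Dx^2  (order 2).
h: a_k = 0, -12, 72, -280, 880, -12008/5, 29232/5, -267184/21, …
ICs: h(0) = 0, h′(0) = -12.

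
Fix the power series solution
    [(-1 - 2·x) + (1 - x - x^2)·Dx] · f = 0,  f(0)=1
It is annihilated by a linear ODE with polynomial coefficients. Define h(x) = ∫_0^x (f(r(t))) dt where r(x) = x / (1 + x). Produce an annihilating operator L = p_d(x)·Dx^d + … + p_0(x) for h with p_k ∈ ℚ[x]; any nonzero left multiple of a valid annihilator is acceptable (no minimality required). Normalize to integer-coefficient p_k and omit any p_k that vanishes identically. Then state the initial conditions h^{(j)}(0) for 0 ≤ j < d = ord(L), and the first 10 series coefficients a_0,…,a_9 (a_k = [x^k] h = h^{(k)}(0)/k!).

L = (1 + 3·x)·Dx + (-1 - 2·x + x^3)·Dx^2  (order 2).
h: a_k = 0, 1, 1/2, 1/3, 0, 1/5, -1/6, 2/7, -3/8, 5/9, …
ICs: h(0) = 0, h′(0) = 1.

f: a_k = 1, 1, 2, 3, 5, 8, 13, 21, 34, 55, …
Substitute x→r, Dx→(1/r')Dx; clear ⇒ L₀.
h=∫h₀ ⇒ L = L₀·Dx.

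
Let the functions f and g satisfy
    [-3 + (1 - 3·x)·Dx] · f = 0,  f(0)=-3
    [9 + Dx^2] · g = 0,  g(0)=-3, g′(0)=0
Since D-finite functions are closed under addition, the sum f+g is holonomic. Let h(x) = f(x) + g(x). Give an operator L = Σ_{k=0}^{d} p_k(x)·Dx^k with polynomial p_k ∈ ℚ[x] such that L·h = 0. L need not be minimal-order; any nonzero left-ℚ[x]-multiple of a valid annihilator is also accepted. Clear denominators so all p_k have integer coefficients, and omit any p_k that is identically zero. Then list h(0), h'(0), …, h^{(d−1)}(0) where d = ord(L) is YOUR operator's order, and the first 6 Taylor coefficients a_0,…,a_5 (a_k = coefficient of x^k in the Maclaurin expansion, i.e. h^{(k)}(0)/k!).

f: a_k = -3, -9, -27, -81, -243, -729, …
g: a_k = -3, 0, 27/2, 0, -81/8, 0, …
L₀ := lclm(L_f,L_g); ord L₀ ≤ 1+2.
L = (63 - 54·x + 81·x^2) + (-9 + 45·x - 81·x^2 + 81·x^3)·Dx + (7 - 6·x + 9·x^2)·Dx^2 + (-1 + 5·x - 9·x^2 + 9·x^3)·Dx^3  (order 3).
h: a_k = -6, -9, -27/2, -81, -2025/8, -729, …
ICs: h(0) = -6, h′(0) = -9, h′′(0) = -27.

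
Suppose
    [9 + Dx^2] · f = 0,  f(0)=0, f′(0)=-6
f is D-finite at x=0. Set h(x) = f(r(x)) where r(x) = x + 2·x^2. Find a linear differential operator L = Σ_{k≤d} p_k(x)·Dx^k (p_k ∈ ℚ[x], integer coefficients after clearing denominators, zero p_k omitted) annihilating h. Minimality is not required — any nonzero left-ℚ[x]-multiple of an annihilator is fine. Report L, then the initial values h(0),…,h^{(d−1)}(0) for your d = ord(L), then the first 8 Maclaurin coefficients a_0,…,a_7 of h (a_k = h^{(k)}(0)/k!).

f: a_k = 0, -6, 0, 9, 0, -81/20, 0, 243/280, …
Substitute x→r, Dx→(1/r')Dx; clear ⇒ L₀.
L = (9 + 108·x + 432·x^2 + 576·x^3) - 4·Dx + (1 + 4·x)·Dx^2  (order 2).
h: a_k = 0, -6, -12, 9, 54, 2079/20, 63/2, -45117/280, …
ICs: h(0) = 0, h′(0) = -6.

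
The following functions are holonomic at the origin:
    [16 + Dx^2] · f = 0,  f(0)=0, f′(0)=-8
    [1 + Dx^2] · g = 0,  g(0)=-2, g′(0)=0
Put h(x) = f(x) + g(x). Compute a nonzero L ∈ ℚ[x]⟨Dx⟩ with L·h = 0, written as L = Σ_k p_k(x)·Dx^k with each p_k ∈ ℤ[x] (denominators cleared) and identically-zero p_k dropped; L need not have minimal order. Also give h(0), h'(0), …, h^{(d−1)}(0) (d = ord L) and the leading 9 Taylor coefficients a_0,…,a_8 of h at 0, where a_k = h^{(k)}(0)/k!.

L = 16 + 17·Dx^2 + Dx^4  (order 4).
h: a_k = -2, -8, 1, 64/3, -1/12, -256/15, 1/360, 2048/315, -1/20160, …
ICs: h(0) = -2, h′(0) = -8, h′′(0) = 2, h′′′(0) = 128.

f: a_k = 0, -8, 0, 64/3, 0, -256/15, 0, 2048/315, 0, …
g: a_k = -2, 0, 1, 0, -1/12, 0, 1/360, 0, -1/20160, …
Weyl lclm of L_f,L_g ⇒ L₀ (ord ≤ 4).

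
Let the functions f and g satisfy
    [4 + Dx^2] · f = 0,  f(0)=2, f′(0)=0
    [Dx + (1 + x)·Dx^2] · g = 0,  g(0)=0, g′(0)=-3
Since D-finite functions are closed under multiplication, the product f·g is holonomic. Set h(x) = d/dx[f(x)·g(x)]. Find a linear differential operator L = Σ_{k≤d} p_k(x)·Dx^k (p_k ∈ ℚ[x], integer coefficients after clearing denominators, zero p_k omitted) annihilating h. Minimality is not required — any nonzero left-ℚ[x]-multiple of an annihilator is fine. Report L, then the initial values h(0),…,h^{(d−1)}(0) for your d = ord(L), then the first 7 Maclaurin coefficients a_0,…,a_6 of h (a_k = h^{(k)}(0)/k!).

f: a_k = 2, 0, -4, 0, 4/3, 0, -8/45, …
g: a_k = 0, -3, 3/2, -1, 3/4, -3/5, 1/2, …
L₀ := L_f ⊗_s L_g (sym. prod.), ord ≤ 4.
h=h₀': d/dx-closure on L₀ ⇒ L.
L = (-56 + 896·x + 4416·x^2 + 8064·x^3 + 7136·x^4 + 3072·x^5 + 512·x^6) + (72 + 776·x + 2080·x^2 + 2400·x^3 + 1280·x^4 + 256·x^5)·Dx + (70 + 824·x + 2780·x^2 + 4416·x^3 + 3664·x^4 + 1536·x^5 + 256·x^6)·Dx^2 + (18 + 194·x + 520·x^2 + 600·x^3 + 320·x^4 + 64·x^5)·Dx^3 + (21 + 150·x + 419·x^2 + 600·x^3 + 470·x^4 + 192·x^5 + 32·x^6)·Dx^4  (order 4).
h: a_k = -6, 6, 30, -18, -6, 0, 26/5, …
ICs: h(0) = -6, h′(0) = 6, h′′(0) = 60, h′′′(0) = -108.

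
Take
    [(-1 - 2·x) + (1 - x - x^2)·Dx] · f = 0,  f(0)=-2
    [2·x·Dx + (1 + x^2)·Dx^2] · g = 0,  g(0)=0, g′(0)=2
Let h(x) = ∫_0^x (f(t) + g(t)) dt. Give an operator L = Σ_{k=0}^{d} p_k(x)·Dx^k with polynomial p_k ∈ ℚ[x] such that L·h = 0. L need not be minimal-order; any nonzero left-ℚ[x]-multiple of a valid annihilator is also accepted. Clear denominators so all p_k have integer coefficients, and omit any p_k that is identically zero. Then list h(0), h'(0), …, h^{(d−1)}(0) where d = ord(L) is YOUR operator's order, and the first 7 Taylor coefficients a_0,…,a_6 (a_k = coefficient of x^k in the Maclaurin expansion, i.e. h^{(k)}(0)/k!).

f: a_k = -2, -2, -4, -6, -10, -16, -26, …
g: a_k = 0, 2, 0, -2/3, 0, 2/5, 0, …
L₀ := lclm(L_f,L_g); ord L₀ ≤ 1+2.
h=∫h₀ ⇒ L = L₀·Dx.
L = (-4 + 16·x + 64·x^2 + 72·x^3 + 66·x^4 + 6·x^6)·Dx^2 + (10 + 24·x + 28·x^2 + 60·x^3 + 65·x^4 + 50·x^5 + 3·x^6 + 6·x^7)·Dx^3 + (-2 - 2·x - 2·x^2 + 8·x^3 + 5·x^4 + 11·x^5 + 6·x^6 + x^7 + x^8)·Dx^4  (order 4).
h: a_k = 0, -2, 0, -4/3, -5/3, -2, -13/5, …
ICs: h(0) = 0, h′(0) = -2, h′′(0) = 0, h′′′(0) = -8.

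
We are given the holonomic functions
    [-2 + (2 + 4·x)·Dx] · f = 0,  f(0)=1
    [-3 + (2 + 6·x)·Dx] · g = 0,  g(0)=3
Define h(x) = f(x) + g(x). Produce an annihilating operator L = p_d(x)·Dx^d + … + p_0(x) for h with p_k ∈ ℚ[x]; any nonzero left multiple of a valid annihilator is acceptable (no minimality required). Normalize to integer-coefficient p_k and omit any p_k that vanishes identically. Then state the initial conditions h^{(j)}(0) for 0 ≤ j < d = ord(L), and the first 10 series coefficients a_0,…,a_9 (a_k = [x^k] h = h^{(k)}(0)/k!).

f: a_k = 1, 1, -1/2, 1/2, -5/8, 7/8, -21/16, 33/16, -429/128, 715/128, …
g: a_k = 3, 9/2, -27/8, 81/16, -1215/128, 5103/256, -45927/1024, 216513/2048, -8444007/32768, 42220035/65536, …
f+g: L₀ = lclm(L_f,L_g), ord ≤ 1+1.
L = -3 + (5 + 12·x)·Dx + (2 + 10·x + 12·x^2)·Dx^2  (order 2).
h: a_k = 4, 11/2, -31/8, 89/16, -1295/128, 5327/256, -47271/1024, 220737/2048, -8553831/32768, 42586115/65536, …
ICs: h(0) = 4, h′(0) = 11/2.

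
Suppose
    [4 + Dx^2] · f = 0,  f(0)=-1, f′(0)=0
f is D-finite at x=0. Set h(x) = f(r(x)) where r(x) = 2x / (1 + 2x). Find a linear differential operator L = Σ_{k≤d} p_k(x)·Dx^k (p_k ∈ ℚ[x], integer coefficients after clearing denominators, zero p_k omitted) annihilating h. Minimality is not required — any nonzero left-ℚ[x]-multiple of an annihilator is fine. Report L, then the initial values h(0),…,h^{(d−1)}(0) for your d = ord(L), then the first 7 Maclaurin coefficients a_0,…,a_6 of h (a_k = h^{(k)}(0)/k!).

f: a_k = -1, 0, 2, 0, -2/3, 0, 4/45, …
Substitute x→r, Dx→(1/r')Dx; clear ⇒ L₀.
L = 16 + (4 + 24·x + 48·x^2 + 32·x^3)·Dx + (1 + 8·x + 24·x^2 + 32·x^3 + 16·x^4)·Dx^2  (order 2).
h: a_k = -1, 0, 8, -32, 256/3, -512/3, 9856/45, …
ICs: h(0) = -1, h′(0) = 0.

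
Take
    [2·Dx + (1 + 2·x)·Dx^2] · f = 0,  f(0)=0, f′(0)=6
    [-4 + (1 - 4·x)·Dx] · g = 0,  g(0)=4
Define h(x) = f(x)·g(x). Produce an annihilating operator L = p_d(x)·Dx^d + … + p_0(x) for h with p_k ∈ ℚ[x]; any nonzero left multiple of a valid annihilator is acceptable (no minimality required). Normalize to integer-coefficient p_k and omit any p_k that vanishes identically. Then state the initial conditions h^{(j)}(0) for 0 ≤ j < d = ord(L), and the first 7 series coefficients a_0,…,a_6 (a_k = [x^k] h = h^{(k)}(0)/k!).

f: a_k = 0, 6, -6, 8, -12, 96/5, -32, …
g: a_k = 4, 16, 64, 256, 1024, 4096, 16384, …
Sym-product of L_f,L_g gives L₀ (≤ ord 2).
L = 8 + (6 + 24·x)·Dx + (-1 + 2·x + 8·x^2)·Dx^2  (order 2).
h: a_k = 0, 24, 72, 320, 1232, 25024/5, 99456/5, …
ICs: h(0) = 0, h′(0) = 24.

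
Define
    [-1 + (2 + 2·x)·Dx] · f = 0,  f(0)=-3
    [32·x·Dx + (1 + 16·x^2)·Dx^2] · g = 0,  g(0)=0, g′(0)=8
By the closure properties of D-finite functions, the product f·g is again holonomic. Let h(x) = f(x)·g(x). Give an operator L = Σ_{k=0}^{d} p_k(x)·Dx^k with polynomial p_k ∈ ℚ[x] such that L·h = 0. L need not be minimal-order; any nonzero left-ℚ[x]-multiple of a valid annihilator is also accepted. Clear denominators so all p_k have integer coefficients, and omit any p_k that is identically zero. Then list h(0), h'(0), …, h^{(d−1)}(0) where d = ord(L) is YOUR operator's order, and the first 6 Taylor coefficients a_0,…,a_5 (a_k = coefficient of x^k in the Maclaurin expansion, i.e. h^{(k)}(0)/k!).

L = (3 - 64·x - 16·x^2) + (-4 + 124·x + 192·x^2 + 64·x^3)·Dx + (4 + 8·x + 68·x^2 + 128·x^3 + 64·x^4)·Dx^2  (order 2).
h: a_k = 0, -24, -12, 131, 125/2, -99509/80, …
ICs: h(0) = 0, h′(0) = -24.

f: a_k = -3, -3/2, 3/8, -3/16, 15/128, -21/256, …
g: a_k = 0, 8, 0, -128/3, 0, 2048/5, …
L₀ := L_f ⊗_s L_g (sym. prod.), ord ≤ 2.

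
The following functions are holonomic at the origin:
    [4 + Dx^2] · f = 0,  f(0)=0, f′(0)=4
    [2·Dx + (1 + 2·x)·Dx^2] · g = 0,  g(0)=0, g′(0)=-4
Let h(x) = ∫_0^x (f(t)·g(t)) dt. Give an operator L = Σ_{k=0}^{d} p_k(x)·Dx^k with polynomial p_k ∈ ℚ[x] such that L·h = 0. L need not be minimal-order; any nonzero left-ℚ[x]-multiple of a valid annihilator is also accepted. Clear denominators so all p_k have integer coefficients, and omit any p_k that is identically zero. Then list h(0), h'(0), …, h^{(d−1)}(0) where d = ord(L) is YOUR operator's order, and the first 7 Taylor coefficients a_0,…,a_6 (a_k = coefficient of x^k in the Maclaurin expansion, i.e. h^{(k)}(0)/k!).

f: a_k = 0, 4, 0, -8/3, 0, 8/15, 0, …
g: a_k = 0, -4, 4, -16/3, 8, -64/5, 64/3, …
L₀ := L_f ⊗_s L_g (sym. prod.), ord ≤ 4.
h=∫₀ˣh₀: take L = L₀·Dx.
L = (-48 + 192·x + 1216·x^2 + 2048·x^3 + 1024·x^4)·Dx + (32 + 320·x + 768·x^2 + 512·x^3)·Dx^2 + (160·x + 672·x^2 + 1024·x^3 + 512·x^4)·Dx^3 + (8 + 80·x + 192·x^2 + 128·x^3)·Dx^4 + (3 + 28·x + 92·x^2 + 128·x^3 + 64·x^4)·Dx^5  (order 5).
h: a_k = 0, 0, 0, -16/3, 4, -32/15, 32/9, …
ICs: h(0) = 0, h′(0) = 0, h′′(0) = 0, h′′′(0) = -32, h′′′′(0) = 96.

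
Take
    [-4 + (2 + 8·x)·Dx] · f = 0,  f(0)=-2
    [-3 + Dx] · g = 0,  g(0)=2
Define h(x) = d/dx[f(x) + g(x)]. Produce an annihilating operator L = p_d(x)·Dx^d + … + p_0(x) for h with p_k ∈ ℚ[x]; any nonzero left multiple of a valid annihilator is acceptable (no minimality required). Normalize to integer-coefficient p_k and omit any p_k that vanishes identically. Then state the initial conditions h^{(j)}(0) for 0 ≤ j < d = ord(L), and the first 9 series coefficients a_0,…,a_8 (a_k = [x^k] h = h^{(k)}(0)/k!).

L = (-54 - 72·x) + (3 - 72·x - 144·x^2)·Dx + (5 + 32·x + 48·x^2)·Dx^2  (order 2).
h: a_k = 2, 26, 3, 107, -1039/4, 20403/20, -147597/40, 3844569/280, -115313013/2240, …
ICs: h(0) = 2, h′(0) = 26.

f: a_k = -2, -4, 4, -8, 20, -56, 168, -528, 1716, …
g: a_k = 2, 6, 9, 9, 27/4, 81/20, 81/40, 243/280, 729/2240, …
h₀=f+g: left-lcm gives L₀, ord ≤ 2.
h=h₀': d/dx-closure on L₀ ⇒ L.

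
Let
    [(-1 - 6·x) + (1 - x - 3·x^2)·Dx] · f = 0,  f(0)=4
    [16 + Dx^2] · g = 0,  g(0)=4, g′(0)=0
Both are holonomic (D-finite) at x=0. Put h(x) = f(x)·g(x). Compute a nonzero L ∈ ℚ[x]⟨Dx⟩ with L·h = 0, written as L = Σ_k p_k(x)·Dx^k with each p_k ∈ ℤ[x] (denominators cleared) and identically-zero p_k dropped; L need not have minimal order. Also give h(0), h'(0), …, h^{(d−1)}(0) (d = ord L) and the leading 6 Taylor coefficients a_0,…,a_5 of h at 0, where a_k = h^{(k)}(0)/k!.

f: a_k = 4, 4, 16, 28, 76, 160, …
g: a_k = 4, 0, -32, 0, 128/3, 0, …
Product ⇒ symmetric product L₀, ord ≤ 2.
L = (-10 + 16·x + 48·x^2) + (2 + 12·x)·Dx + (-1 + x + 3·x^2)·Dx^2  (order 2).
h: a_k = 16, 16, -64, -16, -112/3, -256/3, …
ICs: h(0) = 16, h′(0) = 16.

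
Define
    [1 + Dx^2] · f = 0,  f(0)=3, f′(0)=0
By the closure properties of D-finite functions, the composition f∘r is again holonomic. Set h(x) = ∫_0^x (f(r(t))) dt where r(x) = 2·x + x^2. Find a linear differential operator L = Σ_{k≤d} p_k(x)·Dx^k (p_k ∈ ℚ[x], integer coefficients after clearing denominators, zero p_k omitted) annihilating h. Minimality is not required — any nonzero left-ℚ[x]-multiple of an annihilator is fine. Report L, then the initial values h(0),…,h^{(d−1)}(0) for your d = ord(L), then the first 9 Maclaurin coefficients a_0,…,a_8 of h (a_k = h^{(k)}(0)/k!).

f: a_k = 3, 0, -3/2, 0, 1/8, 0, -1/240, 0, 1/13440, …
Substitute x→r, Dx→(1/r')Dx; clear ⇒ L₀.
h=∫h₀ ⇒ L = L₀·Dx.
L = (4 + 12·x + 12·x^2 + 4·x^3)·Dx - Dx^2 + (1 + x)·Dx^3  (order 3).
h: a_k = 0, 3, 0, -2, -3/2, 1/10, 2/3, 41/105, 1/40, …
ICs: h(0) = 0, h′(0) = 3, h′′(0) = 0.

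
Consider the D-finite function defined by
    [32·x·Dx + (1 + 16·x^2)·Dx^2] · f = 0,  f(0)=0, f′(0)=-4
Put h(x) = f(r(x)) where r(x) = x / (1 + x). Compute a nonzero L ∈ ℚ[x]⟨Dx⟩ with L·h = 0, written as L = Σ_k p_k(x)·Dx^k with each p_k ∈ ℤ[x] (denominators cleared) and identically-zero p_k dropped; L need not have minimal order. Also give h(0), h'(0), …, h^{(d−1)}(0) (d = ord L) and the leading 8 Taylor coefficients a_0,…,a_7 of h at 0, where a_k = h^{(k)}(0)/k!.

f: a_k = 0, -4, 0, 64/3, 0, -1024/5, 0, 16384/7, …
Substitute x→r, Dx→(1/r')Dx; clear ⇒ L₀.
L = (2 + 34·x)·Dx + (1 + 2·x + 17·x^2)·Dx^2  (order 2).
h: a_k = 0, -4, 4, 52/3, -60, -404/5, 2444/3, -2908/7, …
ICs: h(0) = 0, h′(0) = -4.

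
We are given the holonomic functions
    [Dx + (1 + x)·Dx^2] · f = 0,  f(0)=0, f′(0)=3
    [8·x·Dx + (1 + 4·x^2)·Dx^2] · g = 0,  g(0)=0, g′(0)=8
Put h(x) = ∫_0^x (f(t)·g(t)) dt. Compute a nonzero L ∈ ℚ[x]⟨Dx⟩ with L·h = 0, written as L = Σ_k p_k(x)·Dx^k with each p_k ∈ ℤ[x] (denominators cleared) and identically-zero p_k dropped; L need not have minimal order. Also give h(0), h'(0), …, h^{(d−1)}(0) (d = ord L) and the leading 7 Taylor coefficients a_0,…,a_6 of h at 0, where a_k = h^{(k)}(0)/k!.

f: a_k = 0, 3, -3/2, 1, -3/4, 3/5, -1/2, …
g: a_k = 0, 8, 0, -32/3, 0, 128/5, 0, …
h₀=f·g: eliminate ⇒ L₀, order ≤ 2·2.
h=∫h₀ ⇒ L = L₀·Dx.
L = (288 + 560·x + 3584·x^2 + 8640·x^3 + 7680·x^4 + 3328·x^5 + 1024·x^7)·Dx^2 + (258 + 1840·x + 6992·x^2 + 19264·x^3 + 29440·x^4 + 23808·x^5 + 8960·x^6 + 3072·x^7 + 3584·x^8)·Dx^3 + (36 + 628·x + 2496·x^2 + 6192·x^3 + 12288·x^4 + 15936·x^5 + 12288·x^6 + 5376·x^7 + 3072·x^8 + 2048·x^9)·Dx^4 + (17 + 66·x + 241·x^2 + 608·x^3 + 1152·x^4 + 1728·x^5 + 2016·x^6 + 1536·x^7 + 768·x^8 + 512·x^9 + 256·x^10)·Dx^5  (order 5).
h: a_k = 0, 0, 0, 8, -3, -24/5, 5/3, …
ICs: h(0) = 0, h′(0) = 0, h′′(0) = 0, h′′′(0) = 48, h′′′′(0) = -72.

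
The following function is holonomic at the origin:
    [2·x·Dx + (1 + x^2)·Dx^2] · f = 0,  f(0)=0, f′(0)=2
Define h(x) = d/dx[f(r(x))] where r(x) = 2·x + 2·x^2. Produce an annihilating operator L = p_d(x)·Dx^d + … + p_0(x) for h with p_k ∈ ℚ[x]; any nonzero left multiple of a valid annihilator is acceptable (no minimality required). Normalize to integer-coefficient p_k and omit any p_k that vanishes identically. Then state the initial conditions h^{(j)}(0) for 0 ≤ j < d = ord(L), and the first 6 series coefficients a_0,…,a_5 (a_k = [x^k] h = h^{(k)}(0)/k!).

L = (-2 + 8·x + 32·x^2 + 48·x^3 + 24·x^4) + (1 + 2·x + 4·x^2 + 16·x^3 + 20·x^4 + 8·x^5)·Dx  (order 1).
h: a_k = 4, 8, -16, -64, -16, 352, …
ICs: h(0) = 4.

f: a_k = 0, 2, 0, -2/3, 0, 2/5, …
h₀=f(r): pull back L_f along r ⇒ L₀.
Derive L from L₀ (diff closure).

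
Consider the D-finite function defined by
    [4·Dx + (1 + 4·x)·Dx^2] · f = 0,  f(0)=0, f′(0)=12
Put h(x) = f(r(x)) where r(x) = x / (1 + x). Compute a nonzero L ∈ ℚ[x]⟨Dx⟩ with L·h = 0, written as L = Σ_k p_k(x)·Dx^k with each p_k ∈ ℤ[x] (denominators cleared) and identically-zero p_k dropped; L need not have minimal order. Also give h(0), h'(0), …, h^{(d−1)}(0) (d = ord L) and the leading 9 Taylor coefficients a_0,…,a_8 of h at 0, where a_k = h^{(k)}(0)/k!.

f: a_k = 0, 12, -24, 64, -192, 3072/5, -2048, 49152/7, -24576, …
f∘r: x↦r, Dx↦Dx/r' in L_f ⇒ L₀.
L = (6 + 10·x)·Dx + (1 + 6·x + 5·x^2)·Dx^2  (order 2).
h: a_k = 0, 12, -36, 124, -468, 9372/5, -7812, 234372/7, -146484, …
ICs: h(0) = 0, h′(0) = 12.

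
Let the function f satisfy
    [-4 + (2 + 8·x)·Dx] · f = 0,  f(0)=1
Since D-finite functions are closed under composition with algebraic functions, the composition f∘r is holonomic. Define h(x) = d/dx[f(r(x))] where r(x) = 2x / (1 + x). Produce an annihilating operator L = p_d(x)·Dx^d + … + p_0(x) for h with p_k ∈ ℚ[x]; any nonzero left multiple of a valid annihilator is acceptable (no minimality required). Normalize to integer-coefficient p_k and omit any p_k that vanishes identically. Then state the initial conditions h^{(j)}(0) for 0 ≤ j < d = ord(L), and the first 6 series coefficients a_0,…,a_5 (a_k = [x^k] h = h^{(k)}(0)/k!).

L = (-6 - 18·x) + (-1 - 10·x - 9·x^2)·Dx  (order 1).
h: a_k = 4, -24, 156, -1136, 8820, -70920, …
ICs: h(0) = 4.

f: a_k = 1, 2, -2, 4, -10, 28, …
Change of var in L_f (x↦r) gives L₀.
Derive L from L₀ (diff closure).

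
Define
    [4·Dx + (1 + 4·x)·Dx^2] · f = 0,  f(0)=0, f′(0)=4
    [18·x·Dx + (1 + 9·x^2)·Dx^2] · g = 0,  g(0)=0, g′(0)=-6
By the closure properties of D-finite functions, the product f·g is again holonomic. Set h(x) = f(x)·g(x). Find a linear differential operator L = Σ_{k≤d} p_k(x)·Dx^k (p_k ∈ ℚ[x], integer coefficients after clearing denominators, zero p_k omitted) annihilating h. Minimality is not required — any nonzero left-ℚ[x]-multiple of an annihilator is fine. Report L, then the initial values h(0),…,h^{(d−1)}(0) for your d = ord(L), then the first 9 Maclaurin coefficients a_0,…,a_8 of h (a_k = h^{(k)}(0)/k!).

f: a_k = 0, 4, -8, 64/3, -64, 1024/5, -2048/3, 16384/7, -8192, …
g: a_k = 0, -6, 0, 18, 0, -486/5, 0, 4374/7, 0, …
h₀=f·g: eliminate ⇒ L₀, order ≤ 2·2.
L = (2448 + 17280·x + 76464·x^2 + 518400·x^3 + 1399680·x^4 + 2426112·x^5 + 1679616·x^7)·Dx + (452 + 10800·x + 98028·x^2 + 491184·x^3 + 1840320·x^4 + 4339008·x^5 + 6531840·x^6 + 1259712·x^7 + 5878656·x^8)·Dx^2 + (136 + 1912·x + 18576·x^2 + 103608·x^3 + 389448·x^4 + 1100304·x^5 + 2239488·x^6 + 3277584·x^7 + 1259712·x^8 + 3359232·x^9)·Dx^3 + (13 + 176·x + 1234·x^2 + 6048·x^3 + 22833·x^4 + 68688·x^5 + 154224·x^6 + 279936·x^7 + 399492·x^8 + 209952·x^9 + 419904·x^10)·Dx^4  (order 4).
h: a_k = 0, 0, -24, 48, -56, 240, -6168/5, 18608/5, -49656/5, …
ICs: h(0) = 0, h′(0) = 0, h′′(0) = -48, h′′′(0) = 288.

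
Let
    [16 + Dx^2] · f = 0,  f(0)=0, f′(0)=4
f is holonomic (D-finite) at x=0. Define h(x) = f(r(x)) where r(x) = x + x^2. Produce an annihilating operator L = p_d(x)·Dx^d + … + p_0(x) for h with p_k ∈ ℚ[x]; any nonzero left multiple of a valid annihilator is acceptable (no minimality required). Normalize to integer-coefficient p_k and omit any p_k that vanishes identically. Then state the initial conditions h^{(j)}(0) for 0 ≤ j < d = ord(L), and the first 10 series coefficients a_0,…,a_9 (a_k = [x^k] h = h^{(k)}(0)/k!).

L = (16 + 96·x + 192·x^2 + 128·x^3) - 2·Dx + (1 + 2·x)·Dx^2  (order 2).
h: a_k = 0, 4, 4, -32/3, -32, -352/15, 32, 25856/315, 2816/45, -70528/2835, …
ICs: h(0) = 0, h′(0) = 4.

f: a_k = 0, 4, 0, -32/3, 0, 128/15, 0, -1024/315, 0, 2048/2835, …
f∘r: x↦r, Dx↦Dx/r' in L_f ⇒ L₀.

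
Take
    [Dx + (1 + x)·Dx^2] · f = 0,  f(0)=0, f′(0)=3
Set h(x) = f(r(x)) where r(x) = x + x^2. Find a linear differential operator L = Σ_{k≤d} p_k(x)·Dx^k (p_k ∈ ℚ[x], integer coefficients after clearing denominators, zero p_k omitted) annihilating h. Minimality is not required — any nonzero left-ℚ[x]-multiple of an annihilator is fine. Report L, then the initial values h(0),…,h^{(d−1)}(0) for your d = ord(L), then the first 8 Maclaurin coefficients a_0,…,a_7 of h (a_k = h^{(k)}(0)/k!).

L = (-1 + 2·x + 2·x^2)·Dx + (1 + 3·x + 3·x^2 + 2·x^3)·Dx^2  (order 2).
h: a_k = 0, 3, 3/2, -2, 3/4, 3/5, -1, 3/7, …
ICs: h(0) = 0, h′(0) = 3.

f: a_k = 0, 3, -3/2, 1, -3/4, 3/5, -1/2, 3/7, …
L₀ from L_f via x↦r, Dx↦r'^{-1}Dx.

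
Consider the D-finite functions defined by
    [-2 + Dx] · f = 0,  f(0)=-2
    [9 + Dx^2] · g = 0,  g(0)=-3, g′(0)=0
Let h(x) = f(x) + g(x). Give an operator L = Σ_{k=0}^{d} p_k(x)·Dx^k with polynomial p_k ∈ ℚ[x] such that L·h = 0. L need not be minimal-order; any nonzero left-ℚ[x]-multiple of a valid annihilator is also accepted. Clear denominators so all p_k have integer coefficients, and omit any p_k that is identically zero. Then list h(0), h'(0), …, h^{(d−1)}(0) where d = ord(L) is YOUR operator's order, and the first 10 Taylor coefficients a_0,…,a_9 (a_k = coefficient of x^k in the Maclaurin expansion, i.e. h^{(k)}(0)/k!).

f: a_k = -2, -4, -4, -8/3, -4/3, -8/15, -8/45, -16/315, -4/315, -8/2835, …
g: a_k = -3, 0, 27/2, 0, -81/8, 0, 243/80, 0, -2187/4480, 0, …
Weyl lclm of L_f,L_g ⇒ L₀ (ord ≤ 3).
L = -18 + 9·Dx - 2·Dx^2 + Dx^3  (order 3).
h: a_k = -5, -4, 19/2, -8/3, -275/24, -8/15, 2059/720, -16/315, -577/1152, -8/2835, …
ICs: h(0) = -5, h′(0) = -4, h′′(0) = 19.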